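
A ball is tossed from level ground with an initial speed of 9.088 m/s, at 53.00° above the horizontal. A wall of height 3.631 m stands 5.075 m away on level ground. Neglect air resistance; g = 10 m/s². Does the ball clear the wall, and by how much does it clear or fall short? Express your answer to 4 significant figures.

No — it falls 1.201 m short of clearing the wall.

v_x = 9.088 cos 53.00° = 5.4693 m/s; v_y0 = 9.088 sin 53.00° = 7.2580 m/s.
Time to reach the wall: t = 5.075 / 5.4693 = 0.92791 s.
Height at that point: y = 7.2580×0.92791 − 5.000×0.92791² = 2.4297 m.
That is 3.631 − 2.4297 = 1.201 m below the top of the wall, so the ball does not clear it.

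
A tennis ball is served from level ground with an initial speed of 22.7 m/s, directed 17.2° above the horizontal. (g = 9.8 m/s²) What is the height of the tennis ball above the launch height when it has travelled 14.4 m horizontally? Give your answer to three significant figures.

v_x = 22.7 cos 17.2° = 21.68 m/s, v_y0 = 22.7 sin 17.2° = 6.713 m/s.
Time to reach x = 14.4 m: t = x / v_x = 14.4 / 21.68 = 0.6642 s.
y = v_y0 t − ½ g t² = 6.713×0.6642 − 4.900×0.6642² = 2.30 m.

2.30 m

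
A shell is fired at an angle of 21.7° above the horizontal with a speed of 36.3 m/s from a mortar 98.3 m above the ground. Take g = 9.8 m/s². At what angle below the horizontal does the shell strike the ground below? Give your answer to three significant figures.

v_x = 36.3 cos 21.7° = 33.73 m/s.
At impact |v_y| = √(v_y0² + 2 g h) = √(13.42² + 2×9.8×98.3) = 45.90 m/s.
Angle below horizontal = arctan(|v_y| / v_x) = arctan(45.90 / 33.73) = 53.7°.

53.7°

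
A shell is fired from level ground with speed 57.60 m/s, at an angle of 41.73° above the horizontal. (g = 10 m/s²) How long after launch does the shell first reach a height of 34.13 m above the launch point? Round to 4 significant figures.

v_y0 = 57.60 sin 41.73° = 38.340 m/s.
Set y = v_y0 t − ½ g t² = 34.13: 5.000 t² − 38.340 t + 34.13 = 0.
t = [38.340 ± √(1470.0 − 682.60)] / 10 = (38.340 ± 28.061) / 10, giving t = 1.028 s or t = 6.640 s.
The shell is on the way up at the first time, so t = 1.028 s.

1.028 s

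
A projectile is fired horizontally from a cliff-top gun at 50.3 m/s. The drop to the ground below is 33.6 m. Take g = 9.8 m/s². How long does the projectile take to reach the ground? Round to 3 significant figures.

The horizontal speed doesn't affect the fall. With v_y0 = 0, h = ½ g t².
t = √(2 × 33.6 / 9.8) = √6.857 = 2.62 s.

2.62 s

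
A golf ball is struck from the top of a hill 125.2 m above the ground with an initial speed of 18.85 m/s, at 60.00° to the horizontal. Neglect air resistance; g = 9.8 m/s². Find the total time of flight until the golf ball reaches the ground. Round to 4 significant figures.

6.988 s

Vertical component: v_y = 18.85 sin 60.00° = 16.325 m/s.
Taking up as positive with launch at y = 125.2 m, landing at y = 0: 0 = 125.2 + 16.325 t − ½(9.8) t².
Solving 4.900 t² − 16.325 t − 125.2 = 0 gives t = [16.325 + √(16.325² + 4·4.900·125.2)] / 9.800 = 6.988 s.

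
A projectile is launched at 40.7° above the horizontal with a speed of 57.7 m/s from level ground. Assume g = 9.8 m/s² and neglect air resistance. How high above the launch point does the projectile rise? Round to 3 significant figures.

72.2 m

Vertical component of launch velocity: v_y = 57.7 sin 40.7° = 37.63 m/s.
At the highest point the vertical velocity is zero, so v_y² = 2 g h_max.
h_max = (37.63)² / (2 × 9.8) = 1416 / 19.60 = 72.2 m.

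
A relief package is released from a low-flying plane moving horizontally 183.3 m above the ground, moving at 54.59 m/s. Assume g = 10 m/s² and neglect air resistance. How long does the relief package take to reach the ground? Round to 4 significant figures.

The horizontal speed doesn't affect the fall. With v_y0 = 0, h = ½ g t².
t = √(2 × 183.3 / 10) = √36.660 = 6.055 s.

6.055 s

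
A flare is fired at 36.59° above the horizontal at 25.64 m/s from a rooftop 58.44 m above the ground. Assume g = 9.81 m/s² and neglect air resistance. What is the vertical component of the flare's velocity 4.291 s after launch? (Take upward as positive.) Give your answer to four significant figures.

-26.81 m/s

Initial vertical component: v_y0 = 25.64 sin 36.59° = 15.284 m/s.
v_y(t) = v_y0 − g t = 15.284 − 9.81 × 4.291 = -26.81 m/s.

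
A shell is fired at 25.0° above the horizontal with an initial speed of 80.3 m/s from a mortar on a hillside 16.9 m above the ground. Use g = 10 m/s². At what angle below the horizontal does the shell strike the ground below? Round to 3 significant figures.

v_x = 80.3 cos 25.0° = 72.78 m/s.
At impact |v_y| = √(v_y0² + 2 g h) = √(33.94² + 2×10×16.9) = 38.60 m/s.
Angle below horizontal = arctan(|v_y| / v_x) = arctan(38.60 / 72.78) = 27.9°.

27.9°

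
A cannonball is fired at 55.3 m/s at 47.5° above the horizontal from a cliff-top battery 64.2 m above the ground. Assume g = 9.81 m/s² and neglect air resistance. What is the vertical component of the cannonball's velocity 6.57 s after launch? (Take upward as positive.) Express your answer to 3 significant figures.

-23.7 m/s

Initial vertical component: v_y0 = 55.3 sin 47.5° = 40.77 m/s.
v_y(t) = v_y0 − g t = 40.77 − 9.81 × 6.57 = -23.7 m/s.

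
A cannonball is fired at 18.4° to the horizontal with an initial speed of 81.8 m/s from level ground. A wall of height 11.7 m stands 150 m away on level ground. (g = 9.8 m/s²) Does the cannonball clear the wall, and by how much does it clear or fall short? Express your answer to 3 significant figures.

Yes — it clears the wall by 19.9 m.

v_x = 81.8 cos 18.4° = 77.62 m/s; v_y0 = 81.8 sin 18.4° = 25.82 m/s.
Time to reach the wall: t = 150 / 77.62 = 1.932 s.
Height at that point: y = 25.82×1.932 − 4.900×1.932² = 31.59 m.
That is 31.59 − 11.7 = 19.9 m above the top of the wall, so the cannonball clears it.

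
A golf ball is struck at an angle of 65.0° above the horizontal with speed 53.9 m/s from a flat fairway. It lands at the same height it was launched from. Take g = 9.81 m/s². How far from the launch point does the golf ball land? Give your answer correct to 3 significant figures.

227 m

Components: v_x = 53.9 cos 65.0° = 22.78 m/s, v_y = 53.9 sin 65.0° = 48.85 m/s.
Time of flight (same landing height): t = 2 v_y / g = 2 × 48.85 / 9.81 = 9.959 s.
Range: R = v_x · t = 22.78 × 9.959 = 227 m.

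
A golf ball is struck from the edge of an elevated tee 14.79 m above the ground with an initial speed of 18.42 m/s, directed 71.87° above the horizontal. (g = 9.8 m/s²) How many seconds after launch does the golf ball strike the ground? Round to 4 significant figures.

4.278 s

Vertical component: v_y = 18.42 sin 71.87° = 17.506 m/s.
Taking up as positive with launch at y = 14.79 m, landing at y = 0: 0 = 14.79 + 17.506 t − ½(9.8) t².
Solving 4.900 t² − 17.506 t − 14.79 = 0 gives t = [17.506 + √(17.506² + 4·4.900·14.79)] / 9.800 = 4.278 s.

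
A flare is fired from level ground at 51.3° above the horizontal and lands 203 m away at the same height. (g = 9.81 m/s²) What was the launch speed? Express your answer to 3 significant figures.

On level ground, R = v₀² sin(2θ) / g, so v₀ = √(R g / sin 2θ).
sin(2 × 51.3°) = 0.9759.
v₀ = √(203 × 9.81 / 0.9759) = √2041 = 45.2 m/s.

45.2 m/s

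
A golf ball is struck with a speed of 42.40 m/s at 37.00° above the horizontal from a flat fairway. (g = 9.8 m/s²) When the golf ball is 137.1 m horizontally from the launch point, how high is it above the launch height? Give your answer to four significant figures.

v_x = 42.40 cos 37.00° = 33.862 m/s, v_y0 = 42.40 sin 37.00° = 25.517 m/s.
Time to reach x = 137.1 m: t = x / v_x = 137.1 / 33.862 = 4.0488 s.
y = v_y0 t − ½ g t² = 25.517×4.0488 − 4.900×4.0488² = 22.99 m.

22.99 m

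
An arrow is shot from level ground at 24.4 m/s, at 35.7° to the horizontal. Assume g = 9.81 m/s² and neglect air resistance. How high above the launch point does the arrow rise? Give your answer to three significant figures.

Vertical component of launch velocity: v_y = 24.4 sin 35.7° = 14.24 m/s.
At the highest point the vertical velocity is zero, so v_y² = 2 g h_max.
h_max = (14.24)² / (2 × 9.81) = 202.8 / 19.62 = 10.3 m.

10.3 m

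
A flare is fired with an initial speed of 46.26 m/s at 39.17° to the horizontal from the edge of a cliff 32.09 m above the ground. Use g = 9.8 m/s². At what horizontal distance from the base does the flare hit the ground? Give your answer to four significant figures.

Components: v_x = 46.26 cos 39.17° = 35.864 m/s, v_y = 46.26 sin 39.17° = 29.219 m/s.
Vertical: 0 = 32.09 + 29.219 t − ½(9.8) t² ⇒ 4.900 t² − 29.219 t − 32.09 = 0.
t = [29.219 + √(853.75 + 628.96)] / 9.800 = 6.9107 s.
Horizontal: R = v_x · t = 35.864 × 6.9107 = 247.8 m.

247.8 m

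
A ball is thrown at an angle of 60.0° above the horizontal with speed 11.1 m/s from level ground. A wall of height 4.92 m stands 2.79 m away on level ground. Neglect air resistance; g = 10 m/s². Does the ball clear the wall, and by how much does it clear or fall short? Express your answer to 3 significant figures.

v_x = 11.1 cos 60.0° = 5.550 m/s; v_y0 = 11.1 sin 60.0° = 9.613 m/s.
Time to reach the wall: t = 2.79 / 5.550 = 0.5027 s.
Height at that point: y = 9.613×0.5027 − 5.000×0.5027² = 3.569 m.
That is 4.92 − 3.569 = 1.35 m below the top of the wall, so the ball does not clear it.

No — it falls 1.35 m short of clearing the wall.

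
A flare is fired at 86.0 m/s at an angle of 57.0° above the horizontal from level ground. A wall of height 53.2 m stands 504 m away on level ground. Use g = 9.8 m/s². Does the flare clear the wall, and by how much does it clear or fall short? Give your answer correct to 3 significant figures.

v_x = 86.0 cos 57.0° = 46.84 m/s; v_y0 = 86.0 sin 57.0° = 72.13 m/s.
Time to reach the wall: t = 504 / 46.84 = 10.76 s.
Height at that point: y = 72.13×10.76 − 4.900×10.76² = 208.8 m.
That is 208.8 − 53.2 = 156 m above the top of the wall, so the flare clears it.

Yes — it clears the wall by 156 m.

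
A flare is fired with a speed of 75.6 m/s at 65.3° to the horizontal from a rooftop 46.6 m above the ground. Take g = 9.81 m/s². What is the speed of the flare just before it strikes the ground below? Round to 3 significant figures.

81.4 m/s

v_x = 75.6 cos 65.3° = 31.59 m/s is unchanged throughout.
For the vertical component, v_y² = v_y0² + 2 g h = (68.68)² + 2×9.81×46.6 = 5631, so |v_y| = 75.04 m/s.
Impact speed = √(v_x² + v_y²) = √(997.9 + 5631) = 81.4 m/s.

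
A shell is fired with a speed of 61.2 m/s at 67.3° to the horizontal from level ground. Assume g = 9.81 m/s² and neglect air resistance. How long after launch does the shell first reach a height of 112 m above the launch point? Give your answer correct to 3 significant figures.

2.55 s

v_y0 = 61.2 sin 67.3° = 56.46 m/s.
Set y = v_y0 t − ½ g t² = 112: 4.905 t² − 56.46 t + 112 = 0.
t = [56.46 ± √(3188 − 2197)] / 9.81 = (56.46 ± 31.48) / 9.81, giving t = 2.55 s or t = 8.96 s.
The shell is on the way up at the first time, so t = 2.55 s.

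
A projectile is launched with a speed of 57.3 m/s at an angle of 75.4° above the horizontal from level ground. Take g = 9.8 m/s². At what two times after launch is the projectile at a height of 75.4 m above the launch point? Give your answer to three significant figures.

1.58 s and 9.74 s

v_y0 = 57.3 sin 75.4° = 55.45 m/s.
Set y = v_y0 t − ½ g t² = 75.4: 4.900 t² − 55.45 t + 75.4 = 0.
t = [55.45 ± √(3075 − 1478)] / 9.8 = (55.45 ± 39.96) / 9.8, giving t = 1.58 s or t = 9.74 s.
So the projectile is at 75.4 m at t = 1.58 s (rising) and t = 9.74 s (falling).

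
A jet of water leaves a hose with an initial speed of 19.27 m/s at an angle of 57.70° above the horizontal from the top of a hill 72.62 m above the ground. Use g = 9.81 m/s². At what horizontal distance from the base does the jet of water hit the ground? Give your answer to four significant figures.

Components: v_x = 19.27 cos 57.70° = 10.297 m/s, v_y = 19.27 sin 57.70° = 16.288 m/s.
Vertical: 0 = 72.62 + 16.288 t − ½(9.81) t² ⇒ 4.905 t² − 16.288 t − 72.62 = 0.
t = [16.288 + √(265.30 + 1424.8)] / 9.810 = 5.8511 s.
Horizontal: R = v_x · t = 10.297 × 5.8511 = 60.25 m.

60.25 m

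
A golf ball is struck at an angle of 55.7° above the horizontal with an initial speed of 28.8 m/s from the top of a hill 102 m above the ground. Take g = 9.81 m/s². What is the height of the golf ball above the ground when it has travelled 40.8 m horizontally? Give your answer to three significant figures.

131 m

v_x = 28.8 cos 55.7° = 16.23 m/s, v_y0 = 28.8 sin 55.7° = 23.79 m/s.
Time to reach x = 40.8 m: t = x / v_x = 40.8 / 16.23 = 2.514 s.
y = 102 + v_y0 t − ½ g t² = 102 + 23.79×2.514 − 4.905×2.514² = 131 m.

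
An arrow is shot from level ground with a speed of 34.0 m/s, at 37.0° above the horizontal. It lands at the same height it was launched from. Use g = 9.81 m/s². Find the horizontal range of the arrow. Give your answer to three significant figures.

Components: v_x = 34.0 cos 37.0° = 27.15 m/s, v_y = 34.0 sin 37.0° = 20.46 m/s.
Time of flight (same landing height): t = 2 v_y / g = 2 × 20.46 / 9.81 = 4.171 s.
Range: R = v_x · t = 27.15 × 4.171 = 113 m.

113 m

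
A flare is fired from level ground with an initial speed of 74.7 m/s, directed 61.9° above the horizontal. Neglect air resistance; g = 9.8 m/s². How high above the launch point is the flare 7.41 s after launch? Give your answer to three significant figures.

v_y0 = 74.7 sin 61.9° = 65.89 m/s.
y(t) = v_y0 t − ½ g t² = 65.89×7.41 − 4.900×7.41² = 219 m.

219 m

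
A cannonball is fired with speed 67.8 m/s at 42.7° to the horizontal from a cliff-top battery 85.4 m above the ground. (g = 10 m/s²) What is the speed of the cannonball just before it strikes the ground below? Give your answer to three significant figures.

79.4 m/s

v_x = 67.8 cos 42.7° = 49.83 m/s is unchanged throughout.
For the vertical component, v_y² = v_y0² + 2 g h = (45.98)² + 2×10×85.4 = 3822, so |v_y| = 61.82 m/s.
Impact speed = √(v_x² + v_y²) = √(2483 + 3822) = 79.4 m/s.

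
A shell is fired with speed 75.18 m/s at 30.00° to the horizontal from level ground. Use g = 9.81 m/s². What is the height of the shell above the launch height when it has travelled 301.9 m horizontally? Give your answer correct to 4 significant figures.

v_x = 75.18 cos 30.00° = 65.108 m/s, v_y0 = 75.18 sin 30.00° = 37.590 m/s.
Time to reach x = 301.9 m: t = x / v_x = 301.9 / 65.108 = 4.6369 s.
y = v_y0 t − ½ g t² = 37.590×4.6369 − 4.905×4.6369² = 68.84 m.

68.84 m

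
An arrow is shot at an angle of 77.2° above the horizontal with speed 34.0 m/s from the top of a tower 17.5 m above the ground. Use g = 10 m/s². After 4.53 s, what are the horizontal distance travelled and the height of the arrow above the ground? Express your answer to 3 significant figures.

v_x = 34.0 cos 77.2° = 7.533 m/s; v_y0 = 34.0 sin 77.2° = 33.16 m/s.
x = v_x t = 7.533 × 4.53 = 34.1 m.
y = 17.5 + v_y0 t − ½ g t² = 65.1 m.

x = 34.1 m, y = 65.1 m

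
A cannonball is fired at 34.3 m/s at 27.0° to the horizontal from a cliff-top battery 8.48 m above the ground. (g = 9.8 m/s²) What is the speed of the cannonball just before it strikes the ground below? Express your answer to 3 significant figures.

36.6 m/s

v_x = 34.3 cos 27.0° = 30.56 m/s is unchanged throughout.
For the vertical component, v_y² = v_y0² + 2 g h = (15.57)² + 2×9.8×8.48 = 408.6, so |v_y| = 20.21 m/s.
Impact speed = √(v_x² + v_y²) = √(933.9 + 408.6) = 36.6 m/s.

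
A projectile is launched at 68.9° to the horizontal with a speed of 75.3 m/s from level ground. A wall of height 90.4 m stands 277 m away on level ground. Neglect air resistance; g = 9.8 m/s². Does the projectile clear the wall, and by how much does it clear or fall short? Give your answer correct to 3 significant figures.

Yes — it clears the wall by 116 m.

v_x = 75.3 cos 68.9° = 27.11 m/s; v_y0 = 75.3 sin 68.9° = 70.25 m/s.
Time to reach the wall: t = 277 / 27.11 = 10.22 s.
Height at that point: y = 70.25×10.22 − 4.900×10.22² = 206.2 m.
That is 206.2 − 90.4 = 116 m above the top of the wall, so the projectile clears it.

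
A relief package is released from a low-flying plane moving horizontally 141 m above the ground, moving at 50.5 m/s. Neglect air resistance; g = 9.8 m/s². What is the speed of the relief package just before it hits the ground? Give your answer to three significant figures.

Fall time: t = √(2 × 141 / 9.8) = 5.364 s.
At impact: v_x = 50.5 m/s (unchanged), v_y = g t = 9.8 × 5.364 = 52.57 m/s.
Speed = √(v_x² + v_y²) = √(2550 + 2764) = 72.9 m/s.

72.9 m/s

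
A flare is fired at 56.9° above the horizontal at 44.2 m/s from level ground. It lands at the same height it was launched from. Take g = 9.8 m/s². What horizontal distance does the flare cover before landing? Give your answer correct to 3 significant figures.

182 m

Components: v_x = 44.2 cos 56.9° = 24.14 m/s, v_y = 44.2 sin 56.9° = 37.03 m/s.
Time of flight (same landing height): t = 2 v_y / g = 2 × 37.03 / 9.8 = 7.557 s.
Range: R = v_x · t = 24.14 × 7.557 = 182 m.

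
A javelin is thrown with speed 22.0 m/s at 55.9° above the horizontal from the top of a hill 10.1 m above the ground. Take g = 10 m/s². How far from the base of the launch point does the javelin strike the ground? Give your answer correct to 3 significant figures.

51.0 m

Components: v_x = 22.0 cos 55.9° = 12.33 m/s, v_y = 22.0 sin 55.9° = 18.22 m/s.
Vertical: 0 = 10.1 + 18.22 t − ½(10) t² ⇒ 5.000 t² − 18.22 t − 10.1 = 0.
t = [18.22 + √(332.0 + 202.0)] / 10.00 = 4.133 s.
Horizontal: R = v_x · t = 12.33 × 4.133 = 51.0 m.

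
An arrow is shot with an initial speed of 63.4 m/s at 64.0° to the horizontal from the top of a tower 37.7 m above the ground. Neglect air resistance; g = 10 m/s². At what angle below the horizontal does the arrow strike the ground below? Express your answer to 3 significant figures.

66.3°

v_x = 63.4 cos 64.0° = 27.79 m/s.
At impact |v_y| = √(v_y0² + 2 g h) = √(56.98² + 2×10×37.7) = 63.25 m/s.
Angle below horizontal = arctan(|v_y| / v_x) = arctan(63.25 / 27.79) = 66.3°.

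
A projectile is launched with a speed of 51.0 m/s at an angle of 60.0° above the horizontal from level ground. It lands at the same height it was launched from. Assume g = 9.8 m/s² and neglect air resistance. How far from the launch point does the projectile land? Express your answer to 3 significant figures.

230 m

For level ground, R = v₀² sin(2θ) / g.
sin(2 × 60.0°) = sin 120.0° = 0.8660.
R = (51.0)² × 0.8660 / 9.8 = 230 m.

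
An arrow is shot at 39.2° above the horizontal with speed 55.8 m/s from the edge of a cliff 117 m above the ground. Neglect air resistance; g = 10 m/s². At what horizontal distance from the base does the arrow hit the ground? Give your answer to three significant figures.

411 m

Components: v_x = 55.8 cos 39.2° = 43.24 m/s, v_y = 55.8 sin 39.2° = 35.27 m/s.
Vertical: 0 = 117 + 35.27 t − ½(10) t² ⇒ 5.000 t² − 35.27 t − 117 = 0.
t = [35.27 + √(1244 + 2340)] / 10.00 = 9.514 s.
Horizontal: R = v_x · t = 43.24 × 9.514 = 411 m.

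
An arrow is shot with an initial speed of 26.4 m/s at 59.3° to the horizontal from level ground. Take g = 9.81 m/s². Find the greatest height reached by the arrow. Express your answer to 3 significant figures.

Vertical component of launch velocity: v_y = 26.4 sin 59.3° = 22.70 m/s.
At the highest point the vertical velocity is zero, so v_y² = 2 g h_max.
h_max = (22.70)² / (2 × 9.81) = 515.3 / 19.62 = 26.3 m.

26.3 m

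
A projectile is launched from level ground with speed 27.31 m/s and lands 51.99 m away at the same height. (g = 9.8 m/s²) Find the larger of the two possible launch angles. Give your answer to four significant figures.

Level-ground range: R = v₀² sin(2θ)/g ⇒ sin 2θ = R g / v₀² = 51.99×9.8/27.31² = 0.6831.
2θ = arcsin(0.6831) = 43.086° or 180° − 43.086° = 136.914°.
So θ = 21.54° or θ = 68.46°.

68.46°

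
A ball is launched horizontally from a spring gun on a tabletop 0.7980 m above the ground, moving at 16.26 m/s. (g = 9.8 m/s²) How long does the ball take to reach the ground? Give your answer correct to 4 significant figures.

The horizontal speed doesn't affect the fall. With v_y0 = 0, h = ½ g t².
t = √(2 × 0.7980 / 9.8) = √0.16286 = 0.4036 s.

0.4036 s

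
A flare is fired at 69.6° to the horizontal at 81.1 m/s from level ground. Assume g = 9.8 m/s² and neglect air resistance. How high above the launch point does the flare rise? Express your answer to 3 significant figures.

295 m

Vertical component of launch velocity: v_y = 81.1 sin 69.6° = 76.01 m/s.
At the highest point the vertical velocity is zero, so v_y² = 2 g h_max.
h_max = (76.01)² / (2 × 9.8) = 5778 / 19.60 = 295 m.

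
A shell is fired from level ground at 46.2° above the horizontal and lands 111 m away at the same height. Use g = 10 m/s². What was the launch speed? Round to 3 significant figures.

On level ground, R = v₀² sin(2θ) / g, so v₀ = √(R g / sin 2θ).
sin(2 × 46.2°) = 0.9991.
v₀ = √(111 × 10 / 0.9991) = √1111 = 33.3 m/s.

33.3 m/s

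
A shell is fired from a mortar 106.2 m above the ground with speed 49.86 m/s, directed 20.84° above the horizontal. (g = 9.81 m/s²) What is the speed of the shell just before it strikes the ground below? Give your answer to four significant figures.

v_x = 49.86 cos 20.84° = 46.598 m/s is unchanged throughout.
For the vertical component, v_y² = v_y0² + 2 g h = (17.738)² + 2×9.81×106.2 = 2398.3, so |v_y| = 48.972 m/s.
Impact speed = √(v_x² + v_y²) = √(2171.4 + 2398.3) = 67.60 m/s.

67.60 m/s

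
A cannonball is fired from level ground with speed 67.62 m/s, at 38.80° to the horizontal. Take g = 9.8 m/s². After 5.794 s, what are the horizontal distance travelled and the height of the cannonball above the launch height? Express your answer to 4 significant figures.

x = 305.3 m, y = 81.00 m

v_x = 67.62 cos 38.80° = 52.699 m/s; v_y0 = 67.62 sin 38.80° = 42.371 m/s.
x = v_x t = 52.699 × 5.794 = 305.3 m.
y = v_y0 t − ½ g t² = 42.371×5.794 − 4.900×5.794² = 81.00 m.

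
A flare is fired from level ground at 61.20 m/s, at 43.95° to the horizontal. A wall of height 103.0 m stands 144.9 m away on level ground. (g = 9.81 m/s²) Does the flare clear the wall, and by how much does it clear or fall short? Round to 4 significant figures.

v_x = 61.20 cos 43.95° = 44.061 m/s; v_y0 = 61.20 sin 43.95° = 42.475 m/s.
Time to reach the wall: t = 144.9 / 44.061 = 3.2886 s.
Height at that point: y = 42.475×3.2886 − 4.905×3.2886² = 86.636 m.
That is 103.0 − 86.636 = 16.36 m below the top of the wall, so the flare does not clear it.

No — it falls 16.36 m short of clearing the wall.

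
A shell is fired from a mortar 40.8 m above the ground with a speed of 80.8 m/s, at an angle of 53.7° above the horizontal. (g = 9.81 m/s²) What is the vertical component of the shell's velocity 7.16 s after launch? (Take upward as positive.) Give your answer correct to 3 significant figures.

-5.12 m/s

Initial vertical component: v_y0 = 80.8 sin 53.7° = 65.12 m/s.
v_y(t) = v_y0 − g t = 65.12 − 9.81 × 7.16 = -5.12 m/s.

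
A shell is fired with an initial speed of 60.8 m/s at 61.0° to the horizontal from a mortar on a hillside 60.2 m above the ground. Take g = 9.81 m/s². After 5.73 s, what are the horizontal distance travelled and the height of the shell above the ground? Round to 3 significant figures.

v_x = 60.8 cos 61.0° = 29.48 m/s; v_y0 = 60.8 sin 61.0° = 53.18 m/s.
x = v_x t = 29.48 × 5.73 = 169 m.
y = 60.2 + v_y0 t − ½ g t² = 204 m.

x = 169 m, y = 204 m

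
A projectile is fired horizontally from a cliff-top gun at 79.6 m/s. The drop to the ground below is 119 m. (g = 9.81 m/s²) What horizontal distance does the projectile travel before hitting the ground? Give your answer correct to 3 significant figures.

Initial vertical velocity is zero, so the fall time comes from h = ½ g t²: t = √(2 × 119 / 9.81) = 4.926 s.
Horizontal motion is uniform at 79.6 m/s, so x = 79.6 × 4.926 = 392 m.

392 m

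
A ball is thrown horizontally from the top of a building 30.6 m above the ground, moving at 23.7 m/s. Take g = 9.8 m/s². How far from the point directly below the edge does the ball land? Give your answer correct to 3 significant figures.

59.2 m

Initial vertical velocity is zero, so the fall time comes from h = ½ g t²: t = √(2 × 30.6 / 9.8) = 2.499 s.
Horizontal motion is uniform at 23.7 m/s, so x = 23.7 × 2.499 = 59.2 m.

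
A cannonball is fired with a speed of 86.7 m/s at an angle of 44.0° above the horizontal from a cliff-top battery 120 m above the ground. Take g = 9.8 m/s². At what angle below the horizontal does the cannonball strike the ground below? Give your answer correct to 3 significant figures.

v_x = 86.7 cos 44.0° = 62.37 m/s.
At impact |v_y| = √(v_y0² + 2 g h) = √(60.23² + 2×9.8×120) = 77.33 m/s.
Angle below horizontal = arctan(|v_y| / v_x) = arctan(77.33 / 62.37) = 51.1°.

51.1°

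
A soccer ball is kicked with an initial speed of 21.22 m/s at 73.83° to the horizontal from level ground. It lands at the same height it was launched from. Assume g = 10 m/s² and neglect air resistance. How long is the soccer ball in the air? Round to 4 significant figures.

4.076 s

Vertical component: v_y = 21.22 sin 73.83° = 20.381 m/s.
For a projectile landing at launch height, time of flight is t = 2 v_y / g = 2 × 20.381 / 10 = 4.076 s.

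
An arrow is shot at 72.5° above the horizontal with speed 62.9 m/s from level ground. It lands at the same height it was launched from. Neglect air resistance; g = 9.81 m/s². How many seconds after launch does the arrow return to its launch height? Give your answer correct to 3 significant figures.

Vertical component: v_y = 62.9 sin 72.5° = 59.99 m/s.
For a projectile landing at launch height, time of flight is t = 2 v_y / g = 2 × 59.99 / 9.81 = 12.2 s.

12.2 s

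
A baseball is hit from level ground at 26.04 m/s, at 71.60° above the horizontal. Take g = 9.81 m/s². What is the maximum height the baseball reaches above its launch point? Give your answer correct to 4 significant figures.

Vertical component of launch velocity: v_y = 26.04 sin 71.60° = 24.709 m/s.
At the highest point the vertical velocity is zero, so v_y² = 2 g h_max.
h_max = (24.709)² / (2 × 9.81) = 610.53 / 19.62 = 31.12 m.

31.12 m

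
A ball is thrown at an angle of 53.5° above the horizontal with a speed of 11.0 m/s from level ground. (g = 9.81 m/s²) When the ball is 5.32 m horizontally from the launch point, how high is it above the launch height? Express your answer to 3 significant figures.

3.95 m

v_x = 11.0 cos 53.5° = 6.543 m/s, v_y0 = 11.0 sin 53.5° = 8.842 m/s.
Time to reach x = 5.32 m: t = x / v_x = 5.32 / 6.543 = 0.8131 s.
y = v_y0 t − ½ g t² = 8.842×0.8131 − 4.905×0.8131² = 3.95 m.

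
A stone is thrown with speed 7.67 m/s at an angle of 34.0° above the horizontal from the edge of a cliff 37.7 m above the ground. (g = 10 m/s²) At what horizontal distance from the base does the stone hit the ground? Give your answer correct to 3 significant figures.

20.4 m

Components: v_x = 7.67 cos 34.0° = 6.359 m/s, v_y = 7.67 sin 34.0° = 4.289 m/s.
Vertical: 0 = 37.7 + 4.289 t − ½(10) t² ⇒ 5.000 t² − 4.289 t − 37.7 = 0.
t = [4.289 + √(18.40 + 754.0)] / 10.00 = 3.208 s.
Horizontal: R = v_x · t = 6.359 × 3.208 = 20.4 m.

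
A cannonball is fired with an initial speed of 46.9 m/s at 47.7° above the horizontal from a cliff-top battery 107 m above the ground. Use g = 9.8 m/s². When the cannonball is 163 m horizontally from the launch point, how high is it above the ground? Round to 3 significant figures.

155 m

v_x = 46.9 cos 47.7° = 31.56 m/s, v_y0 = 46.9 sin 47.7° = 34.69 m/s.
Time to reach x = 163 m: t = x / v_x = 163 / 31.56 = 5.165 s.
y = 107 + v_y0 t − ½ g t² = 107 + 34.69×5.165 − 4.900×5.165² = 155 m.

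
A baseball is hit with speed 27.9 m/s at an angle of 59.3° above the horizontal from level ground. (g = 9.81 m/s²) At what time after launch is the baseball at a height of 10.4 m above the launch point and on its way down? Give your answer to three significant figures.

4.41 s

v_y0 = 27.9 sin 59.3° = 23.99 m/s.
Set y = v_y0 t − ½ g t² = 10.4: 4.905 t² − 23.99 t + 10.4 = 0.
t = [23.99 ± √(575.5 − 204.0)] / 9.81 = (23.99 ± 19.27) / 9.81, giving t = 0.481 s or t = 4.41 s.
On the way down corresponds to the larger root: t = 4.41 s.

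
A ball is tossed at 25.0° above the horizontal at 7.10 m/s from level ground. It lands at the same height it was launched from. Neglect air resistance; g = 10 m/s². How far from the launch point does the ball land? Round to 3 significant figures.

3.86 m

For level ground, R = v₀² sin(2θ) / g.
sin(2 × 25.0°) = sin 50.00° = 0.7660.
R = (7.10)² × 0.7660 / 10 = 3.86 m.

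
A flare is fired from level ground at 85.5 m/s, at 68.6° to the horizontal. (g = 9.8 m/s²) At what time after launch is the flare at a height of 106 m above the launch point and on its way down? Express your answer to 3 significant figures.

v_y0 = 85.5 sin 68.6° = 79.61 m/s.
Set y = v_y0 t − ½ g t² = 106: 4.900 t² − 79.61 t + 106 = 0.
t = [79.61 ± √(6338 − 2078)] / 9.8 = (79.61 ± 65.27) / 9.8, giving t = 1.46 s or t = 14.8 s.
On the way down corresponds to the larger root: t = 14.8 s.

14.8 s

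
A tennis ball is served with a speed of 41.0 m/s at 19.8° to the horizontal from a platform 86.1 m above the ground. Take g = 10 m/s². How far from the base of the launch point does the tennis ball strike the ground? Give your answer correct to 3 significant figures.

222 m

Components: v_x = 41.0 cos 19.8° = 38.58 m/s, v_y = 41.0 sin 19.8° = 13.89 m/s.
Vertical: 0 = 86.1 + 13.89 t − ½(10) t² ⇒ 5.000 t² − 13.89 t − 86.1 = 0.
t = [13.89 + √(192.9 + 1722)] / 10.00 = 5.765 s.
Horizontal: R = v_x · t = 38.58 × 5.765 = 222 m.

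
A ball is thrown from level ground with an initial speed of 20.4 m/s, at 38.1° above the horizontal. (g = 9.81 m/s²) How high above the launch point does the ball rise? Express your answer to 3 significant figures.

Vertical component of launch velocity: v_y = 20.4 sin 38.1° = 12.59 m/s.
At the highest point the vertical velocity is zero, so v_y² = 2 g h_max.
h_max = (12.59)² / (2 × 9.81) = 158.5 / 19.62 = 8.08 m.

8.08 m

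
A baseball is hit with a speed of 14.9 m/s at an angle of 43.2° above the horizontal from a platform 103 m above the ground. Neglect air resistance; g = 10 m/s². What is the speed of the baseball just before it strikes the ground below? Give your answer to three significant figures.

v_x = 14.9 cos 43.2° = 10.86 m/s is unchanged throughout.
For the vertical component, v_y² = v_y0² + 2 g h = (10.20)² + 2×10×103 = 2164, so |v_y| = 46.52 m/s.
Impact speed = √(v_x² + v_y²) = √(117.9 + 2164) = 47.8 m/s.

47.8 m/s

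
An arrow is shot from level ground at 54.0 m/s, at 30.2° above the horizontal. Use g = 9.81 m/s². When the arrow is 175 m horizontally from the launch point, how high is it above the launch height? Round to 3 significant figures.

v_x = 54.0 cos 30.2° = 46.67 m/s, v_y0 = 54.0 sin 30.2° = 27.16 m/s.
Time to reach x = 175 m: t = x / v_x = 175 / 46.67 = 3.750 s.
y = v_y0 t − ½ g t² = 27.16×3.750 − 4.905×3.750² = 32.9 m.

32.9 m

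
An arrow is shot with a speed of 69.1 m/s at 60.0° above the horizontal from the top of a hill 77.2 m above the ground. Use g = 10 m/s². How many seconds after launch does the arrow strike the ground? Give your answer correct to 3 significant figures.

Vertical component: v_y = 69.1 sin 60.0° = 59.84 m/s.
Taking up as positive with launch at y = 77.2 m, landing at y = 0: 0 = 77.2 + 59.84 t − ½(10) t².
Solving 5.000 t² − 59.84 t − 77.2 = 0 gives t = [59.84 + √(59.84² + 4·5.000·77.2)] / 10.00 = 13.1 s.

13.1 s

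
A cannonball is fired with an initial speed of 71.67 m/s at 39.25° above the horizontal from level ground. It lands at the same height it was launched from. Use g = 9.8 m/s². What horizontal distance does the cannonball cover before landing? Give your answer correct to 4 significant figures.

Components: v_x = 71.67 cos 39.25° = 55.501 m/s, v_y = 71.67 sin 39.25° = 45.346 m/s.
Time of flight (same landing height): t = 2 v_y / g = 2 × 45.346 / 9.8 = 9.2543 s.
Range: R = v_x · t = 55.501 × 9.2543 = 513.6 m.

513.6 m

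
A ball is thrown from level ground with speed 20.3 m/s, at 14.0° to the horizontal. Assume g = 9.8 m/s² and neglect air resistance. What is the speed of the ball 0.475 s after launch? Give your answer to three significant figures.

v_x = 20.3 cos 14.0° = 19.70 m/s (constant).
v_y(t) = 20.3 sin 14.0° − g t = 4.911 − 9.8 × 0.475 = 0.2560 m/s.
Speed = √(v_x² + v_y²) = √(388.1 + 0.06554) = 19.7 m/s.

19.7 m/s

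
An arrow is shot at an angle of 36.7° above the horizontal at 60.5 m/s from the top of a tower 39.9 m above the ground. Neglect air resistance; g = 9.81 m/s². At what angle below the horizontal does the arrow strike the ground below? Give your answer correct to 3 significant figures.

v_x = 60.5 cos 36.7° = 48.51 m/s.
At impact |v_y| = √(v_y0² + 2 g h) = √(36.16² + 2×9.81×39.9) = 45.72 m/s.
Angle below horizontal = arctan(|v_y| / v_x) = arctan(45.72 / 48.51) = 43.3°.

43.3°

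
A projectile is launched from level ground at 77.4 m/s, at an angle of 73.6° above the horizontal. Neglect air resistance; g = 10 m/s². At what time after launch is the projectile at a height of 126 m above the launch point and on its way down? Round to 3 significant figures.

12.9 s

v_y0 = 77.4 sin 73.6° = 74.25 m/s.
Set y = v_y0 t − ½ g t² = 126: 5.000 t² − 74.25 t + 126 = 0.
t = [74.25 ± √(5513 − 2520)] / 10 = (74.25 ± 54.71) / 10, giving t = 1.95 s or t = 12.9 s.
On the way down corresponds to the larger root: t = 12.9 s.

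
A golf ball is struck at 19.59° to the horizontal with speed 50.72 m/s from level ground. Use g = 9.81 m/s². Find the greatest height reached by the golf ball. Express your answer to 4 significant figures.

14.74 m

Vertical component of launch velocity: v_y = 50.72 sin 19.59° = 17.006 m/s.
At the highest point the vertical velocity is zero, so v_y² = 2 g h_max.
h_max = (17.006)² / (2 × 9.81) = 289.20 / 19.62 = 14.74 m.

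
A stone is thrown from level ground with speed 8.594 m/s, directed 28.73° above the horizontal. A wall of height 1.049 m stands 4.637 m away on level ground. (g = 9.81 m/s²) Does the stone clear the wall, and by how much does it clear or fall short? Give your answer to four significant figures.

No — it falls 0.3642 m short of clearing the wall.

v_x = 8.594 cos 28.73° = 7.5360 m/s; v_y0 = 8.594 sin 28.73° = 4.1310 m/s.
Time to reach the wall: t = 4.637 / 7.5360 = 0.61531 s.
Height at that point: y = 4.1310×0.61531 − 4.905×0.61531² = 0.68478 m.
That is 1.049 − 0.68478 = 0.3642 m below the top of the wall, so the stone does not clear it.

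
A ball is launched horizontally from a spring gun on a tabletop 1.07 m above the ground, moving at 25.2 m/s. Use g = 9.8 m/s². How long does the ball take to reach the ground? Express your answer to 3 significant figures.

The horizontal speed doesn't affect the fall. With v_y0 = 0, h = ½ g t².
t = √(2 × 1.07 / 9.8) = √0.2184 = 0.467 s.

0.467 s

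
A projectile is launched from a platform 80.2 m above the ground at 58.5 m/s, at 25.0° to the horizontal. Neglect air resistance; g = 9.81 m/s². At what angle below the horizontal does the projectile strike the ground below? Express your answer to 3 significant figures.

v_x = 58.5 cos 25.0° = 53.02 m/s.
At impact |v_y| = √(v_y0² + 2 g h) = √(24.72² + 2×9.81×80.2) = 46.74 m/s.
Angle below horizontal = arctan(|v_y| / v_x) = arctan(46.74 / 53.02) = 41.4°.

41.4°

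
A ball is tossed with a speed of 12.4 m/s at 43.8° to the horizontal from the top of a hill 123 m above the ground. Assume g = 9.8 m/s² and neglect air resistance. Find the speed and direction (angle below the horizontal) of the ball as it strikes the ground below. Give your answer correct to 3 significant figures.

v_x = 12.4 cos 43.8° = 8.950 m/s (constant).
|v_y| at impact = √((8.583)² + 2×9.8×123) = 49.84 m/s.
Speed = √(8.950² + 49.84²) = 50.6 m/s; angle = arctan(49.84/8.950) = 79.8° below horizontal.

50.6 m/s at 79.8° below the horizontal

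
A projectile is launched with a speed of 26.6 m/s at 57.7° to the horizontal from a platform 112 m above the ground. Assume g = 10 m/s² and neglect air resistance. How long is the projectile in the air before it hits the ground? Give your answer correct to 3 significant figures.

Vertical component: v_y = 26.6 sin 57.7° = 22.48 m/s.
Taking up as positive with launch at y = 112 m, landing at y = 0: 0 = 112 + 22.48 t − ½(10) t².
Solving 5.000 t² − 22.48 t − 112 = 0 gives t = [22.48 + √(22.48² + 4·5.000·112)] / 10.00 = 7.49 s.

7.49 s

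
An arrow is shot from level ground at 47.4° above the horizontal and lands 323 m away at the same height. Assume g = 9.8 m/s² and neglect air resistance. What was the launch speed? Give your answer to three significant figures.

On level ground, R = v₀² sin(2θ) / g, so v₀ = √(R g / sin 2θ).
sin(2 × 47.4°) = 0.9965.
v₀ = √(323 × 9.8 / 0.9965) = √3177 = 56.4 m/s.

56.4 m/s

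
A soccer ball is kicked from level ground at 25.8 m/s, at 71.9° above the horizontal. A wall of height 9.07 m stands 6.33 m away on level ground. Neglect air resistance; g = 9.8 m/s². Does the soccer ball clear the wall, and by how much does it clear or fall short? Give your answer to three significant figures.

v_x = 25.8 cos 71.9° = 8.015 m/s; v_y0 = 25.8 sin 71.9° = 24.52 m/s.
Time to reach the wall: t = 6.33 / 8.015 = 0.7898 s.
Height at that point: y = 24.52×0.7898 − 4.900×0.7898² = 16.31 m.
That is 16.31 − 9.07 = 7.24 m above the top of the wall, so the soccer ball clears it.

Yes — it clears the wall by 7.24 m.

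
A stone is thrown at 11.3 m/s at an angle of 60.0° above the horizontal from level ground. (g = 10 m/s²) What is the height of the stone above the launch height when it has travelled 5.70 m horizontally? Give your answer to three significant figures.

4.78 m

v_x = 11.3 cos 60.0° = 5.650 m/s, v_y0 = 11.3 sin 60.0° = 9.786 m/s.
Time to reach x = 5.70 m: t = x / v_x = 5.70 / 5.650 = 1.009 s.
y = v_y0 t − ½ g t² = 9.786×1.009 − 5.000×1.009² = 4.78 m.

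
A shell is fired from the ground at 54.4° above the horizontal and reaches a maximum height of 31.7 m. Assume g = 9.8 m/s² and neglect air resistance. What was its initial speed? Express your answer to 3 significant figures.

At maximum height v_y = 0, so (v₀ sin θ)² = 2 g H.
v₀ sin 54.4° = √(2 × 9.8 × 31.7) = 24.93 m/s.
v₀ = 24.93 / sin 54.4° = 24.93 / 0.8131 = 30.7 m/s.

30.7 m/s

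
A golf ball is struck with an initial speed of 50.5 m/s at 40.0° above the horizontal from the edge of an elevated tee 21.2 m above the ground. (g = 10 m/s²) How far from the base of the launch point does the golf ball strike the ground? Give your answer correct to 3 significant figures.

Components: v_x = 50.5 cos 40.0° = 38.69 m/s, v_y = 50.5 sin 40.0° = 32.46 m/s.
Vertical: 0 = 21.2 + 32.46 t − ½(10) t² ⇒ 5.000 t² − 32.46 t − 21.2 = 0.
t = [32.46 + √(1054 + 424.0)] / 10.00 = 7.090 s.
Horizontal: R = v_x · t = 38.69 × 7.090 = 274 m.

274 m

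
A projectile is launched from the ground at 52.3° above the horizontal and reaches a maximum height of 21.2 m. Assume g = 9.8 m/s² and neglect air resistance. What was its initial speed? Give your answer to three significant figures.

At maximum height v_y = 0, so (v₀ sin θ)² = 2 g H.
v₀ sin 52.3° = √(2 × 9.8 × 21.2) = 20.38 m/s.
v₀ = 20.38 / sin 52.3° = 20.38 / 0.7912 = 25.8 m/s.

25.8 m/s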